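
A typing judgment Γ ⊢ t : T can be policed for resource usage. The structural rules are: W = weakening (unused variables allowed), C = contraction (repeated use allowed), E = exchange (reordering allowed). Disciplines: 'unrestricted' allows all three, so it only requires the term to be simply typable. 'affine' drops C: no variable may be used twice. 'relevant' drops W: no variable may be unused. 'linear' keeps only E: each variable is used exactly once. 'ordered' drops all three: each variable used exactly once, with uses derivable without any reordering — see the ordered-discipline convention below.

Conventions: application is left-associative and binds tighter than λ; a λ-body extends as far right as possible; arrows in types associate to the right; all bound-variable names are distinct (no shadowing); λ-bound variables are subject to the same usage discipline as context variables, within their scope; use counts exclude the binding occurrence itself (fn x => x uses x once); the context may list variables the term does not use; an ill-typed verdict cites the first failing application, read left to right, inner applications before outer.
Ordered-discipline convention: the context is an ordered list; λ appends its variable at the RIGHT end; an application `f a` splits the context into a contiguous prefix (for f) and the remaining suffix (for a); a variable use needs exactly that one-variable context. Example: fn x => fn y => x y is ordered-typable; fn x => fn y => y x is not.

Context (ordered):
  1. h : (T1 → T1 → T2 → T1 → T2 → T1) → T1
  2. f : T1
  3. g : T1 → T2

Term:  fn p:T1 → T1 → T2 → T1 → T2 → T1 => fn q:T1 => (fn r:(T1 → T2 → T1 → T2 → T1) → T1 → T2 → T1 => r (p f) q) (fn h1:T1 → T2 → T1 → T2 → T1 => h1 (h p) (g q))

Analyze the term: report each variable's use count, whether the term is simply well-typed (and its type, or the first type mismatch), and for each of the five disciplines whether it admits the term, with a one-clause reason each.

use counts: h ×1, f ×1, g ×1, p [bound] ×2, q [bound] ×2, r [bound] ×1, h1 [bound] ×1
left-to-right use order: r, p, f, q, h1, h, p, g, q
typing: well-typed at (T1 → T1 → T2 → T1 → T2 → T1) → T1 → T2 → T1
ordered ✗ (needs contraction — p ×2, q ×2)
linear ✗ (needs contraction — p ×2, q ×2)
affine ✗ (needs contraction — p ×2, q ×2)
relevant ✓ (h, f, g, p, q, r, h1: all used, weakening unneeded)
unrestricted ✓ (type-checks ((T1 → T1 → T2 → T1 → T2 → T1) → T1 → T2 → T1) and nothing is barred)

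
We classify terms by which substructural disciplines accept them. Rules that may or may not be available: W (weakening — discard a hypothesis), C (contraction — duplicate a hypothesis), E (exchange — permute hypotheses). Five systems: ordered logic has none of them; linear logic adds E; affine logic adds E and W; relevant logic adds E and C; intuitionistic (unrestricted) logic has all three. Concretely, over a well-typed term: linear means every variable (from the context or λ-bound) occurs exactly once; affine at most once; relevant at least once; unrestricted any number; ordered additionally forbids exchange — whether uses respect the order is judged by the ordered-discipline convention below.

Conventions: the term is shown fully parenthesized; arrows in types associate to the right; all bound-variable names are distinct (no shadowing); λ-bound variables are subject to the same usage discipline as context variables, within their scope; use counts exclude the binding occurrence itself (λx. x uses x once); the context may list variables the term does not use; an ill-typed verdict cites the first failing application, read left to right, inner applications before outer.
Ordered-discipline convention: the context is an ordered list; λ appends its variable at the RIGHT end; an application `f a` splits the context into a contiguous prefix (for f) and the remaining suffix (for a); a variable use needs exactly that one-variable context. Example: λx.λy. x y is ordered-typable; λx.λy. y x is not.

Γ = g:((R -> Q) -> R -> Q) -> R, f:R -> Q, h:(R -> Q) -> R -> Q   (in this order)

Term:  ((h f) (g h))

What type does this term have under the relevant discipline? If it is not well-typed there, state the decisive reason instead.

term : Q
counts: g=1, f=1, h=2
uses in reading order: h, f, g, h
typing: well-typed — term : Q
all disciplines: ordered ✗, linear ✗, affine ✗, relevant ✓, unrestricted ✓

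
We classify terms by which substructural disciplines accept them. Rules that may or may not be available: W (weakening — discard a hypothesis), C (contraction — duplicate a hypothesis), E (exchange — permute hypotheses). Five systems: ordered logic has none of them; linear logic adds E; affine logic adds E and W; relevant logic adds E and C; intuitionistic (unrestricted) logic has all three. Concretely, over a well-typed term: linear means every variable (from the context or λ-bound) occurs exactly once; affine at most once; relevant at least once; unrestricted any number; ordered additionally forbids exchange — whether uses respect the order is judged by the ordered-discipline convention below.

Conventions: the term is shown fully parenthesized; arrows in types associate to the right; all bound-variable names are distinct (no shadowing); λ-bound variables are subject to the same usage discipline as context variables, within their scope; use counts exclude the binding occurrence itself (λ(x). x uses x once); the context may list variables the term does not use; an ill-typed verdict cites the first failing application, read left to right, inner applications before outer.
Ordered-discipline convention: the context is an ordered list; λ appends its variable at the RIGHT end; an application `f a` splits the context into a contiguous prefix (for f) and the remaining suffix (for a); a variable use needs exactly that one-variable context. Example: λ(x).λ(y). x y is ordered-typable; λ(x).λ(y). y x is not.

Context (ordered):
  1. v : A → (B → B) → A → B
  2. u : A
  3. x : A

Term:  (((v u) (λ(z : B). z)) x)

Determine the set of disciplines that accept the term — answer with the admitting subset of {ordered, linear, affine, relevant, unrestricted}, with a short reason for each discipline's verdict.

admitting disciplines: ordered, linear, affine, relevant, unrestricted
variable uses: v ×1, u ×1, x ×1, z (λ-bound) ×1
order of uses: v, u, z, x
typing: the term checks, with type B
ordered: ✓, single-use (v, u, x, z), ordered derivation ok
linear: ✓, single use per variable (v, u, x, z)
affine: ✓, none of v, u, x, z used more than once
relevant: ✓, v, u, x, z: all used, weakening unneeded
unrestricted: ✓, well-typed at B; no restrictions here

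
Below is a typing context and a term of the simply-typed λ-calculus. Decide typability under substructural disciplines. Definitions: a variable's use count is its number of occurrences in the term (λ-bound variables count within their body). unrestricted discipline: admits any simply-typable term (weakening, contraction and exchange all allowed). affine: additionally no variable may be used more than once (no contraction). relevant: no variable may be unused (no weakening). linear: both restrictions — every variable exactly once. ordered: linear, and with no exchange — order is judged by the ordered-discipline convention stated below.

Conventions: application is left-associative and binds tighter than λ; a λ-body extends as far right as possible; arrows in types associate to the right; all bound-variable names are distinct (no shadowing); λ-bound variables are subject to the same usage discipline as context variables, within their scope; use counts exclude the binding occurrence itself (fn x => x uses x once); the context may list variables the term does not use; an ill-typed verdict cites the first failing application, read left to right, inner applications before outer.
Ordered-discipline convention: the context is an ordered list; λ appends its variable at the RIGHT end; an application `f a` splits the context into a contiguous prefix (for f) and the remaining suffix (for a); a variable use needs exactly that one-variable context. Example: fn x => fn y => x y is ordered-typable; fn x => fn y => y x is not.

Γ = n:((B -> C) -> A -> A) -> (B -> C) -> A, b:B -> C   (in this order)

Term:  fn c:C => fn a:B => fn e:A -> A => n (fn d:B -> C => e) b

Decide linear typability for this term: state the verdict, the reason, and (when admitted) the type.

no — c, a, d never used (weakening)
variable uses: n: 1, b: 1, c (bound): 0, a (bound): 0, e (bound): 1, d (bound): 0
uses in reading order: n, e, b
typing: well-typed — term : C -> B -> (A -> A) -> A
per-discipline verdicts: ordered ✗ · linear ✗ · affine ✓ · relevant ✗ · unrestricted ✓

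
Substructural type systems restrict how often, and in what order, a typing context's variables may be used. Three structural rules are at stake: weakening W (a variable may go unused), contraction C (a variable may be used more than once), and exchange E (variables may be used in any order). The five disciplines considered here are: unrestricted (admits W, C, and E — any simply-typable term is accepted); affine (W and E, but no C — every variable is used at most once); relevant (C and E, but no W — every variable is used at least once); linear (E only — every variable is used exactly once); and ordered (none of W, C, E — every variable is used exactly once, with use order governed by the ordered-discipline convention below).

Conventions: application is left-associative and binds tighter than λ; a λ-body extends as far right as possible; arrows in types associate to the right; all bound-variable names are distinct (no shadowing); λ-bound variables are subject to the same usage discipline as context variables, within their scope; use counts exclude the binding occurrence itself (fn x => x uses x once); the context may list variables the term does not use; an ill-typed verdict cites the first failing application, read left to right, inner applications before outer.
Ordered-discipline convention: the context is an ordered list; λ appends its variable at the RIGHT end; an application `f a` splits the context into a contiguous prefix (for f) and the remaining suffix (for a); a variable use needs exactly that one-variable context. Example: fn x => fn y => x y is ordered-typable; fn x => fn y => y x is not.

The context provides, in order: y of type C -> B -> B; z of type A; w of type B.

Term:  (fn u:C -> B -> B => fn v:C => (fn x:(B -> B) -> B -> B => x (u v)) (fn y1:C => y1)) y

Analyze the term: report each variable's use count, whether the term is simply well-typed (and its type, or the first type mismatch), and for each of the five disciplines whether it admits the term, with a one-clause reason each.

variable uses: y: 1, z: 0, w: 0, u [bound]: 1, v [bound]: 1, x [bound]: 1, y1 [bound]: 1
order of uses: x, u, v, y1, y
typing: ill-typed: an argument C -> C mismatches the expected (B -> B) -> B -> B
ordered ✗ (fails simple typing)
linear ✗ (a type mismatch blocks all five)
affine ✗ (the type mismatch rejects it)
relevant ✗ (not simply typable)
unrestricted ✗ (fails simple typing)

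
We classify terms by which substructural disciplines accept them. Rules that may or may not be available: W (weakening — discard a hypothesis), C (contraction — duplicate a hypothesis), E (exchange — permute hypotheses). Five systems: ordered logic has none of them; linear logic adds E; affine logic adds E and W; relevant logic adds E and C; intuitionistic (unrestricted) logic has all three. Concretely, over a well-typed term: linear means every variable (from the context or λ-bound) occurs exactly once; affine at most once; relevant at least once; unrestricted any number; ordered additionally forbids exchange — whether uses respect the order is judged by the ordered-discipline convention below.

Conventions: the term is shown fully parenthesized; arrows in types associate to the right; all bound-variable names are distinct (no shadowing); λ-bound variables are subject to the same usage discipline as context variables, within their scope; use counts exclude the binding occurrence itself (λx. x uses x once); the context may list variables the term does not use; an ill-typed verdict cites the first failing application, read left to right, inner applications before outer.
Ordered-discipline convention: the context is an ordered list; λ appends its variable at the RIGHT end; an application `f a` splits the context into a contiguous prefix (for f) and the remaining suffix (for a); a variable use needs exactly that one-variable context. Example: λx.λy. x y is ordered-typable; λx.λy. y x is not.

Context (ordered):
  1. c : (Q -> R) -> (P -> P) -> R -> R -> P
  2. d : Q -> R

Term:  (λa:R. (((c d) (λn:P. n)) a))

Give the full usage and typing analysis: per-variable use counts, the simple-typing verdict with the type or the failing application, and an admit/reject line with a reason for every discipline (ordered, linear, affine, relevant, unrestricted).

counts: c: 1, d: 1, a [bound]: 1, n [bound]: 1
uses in reading order: c, d, n, a
typing: the term checks, with type R -> R -> P
ordered: ✓, c, d, a, n: once each, no exchange needed
linear: ✓, exactly-once usage across c, d, a, n
affine: ✓, no duplicate uses among c, d, a, n
relevant: ✓, every one of c, d, a, n appears
unrestricted: ✓, simply typable at R -> R -> P; W, C, E all held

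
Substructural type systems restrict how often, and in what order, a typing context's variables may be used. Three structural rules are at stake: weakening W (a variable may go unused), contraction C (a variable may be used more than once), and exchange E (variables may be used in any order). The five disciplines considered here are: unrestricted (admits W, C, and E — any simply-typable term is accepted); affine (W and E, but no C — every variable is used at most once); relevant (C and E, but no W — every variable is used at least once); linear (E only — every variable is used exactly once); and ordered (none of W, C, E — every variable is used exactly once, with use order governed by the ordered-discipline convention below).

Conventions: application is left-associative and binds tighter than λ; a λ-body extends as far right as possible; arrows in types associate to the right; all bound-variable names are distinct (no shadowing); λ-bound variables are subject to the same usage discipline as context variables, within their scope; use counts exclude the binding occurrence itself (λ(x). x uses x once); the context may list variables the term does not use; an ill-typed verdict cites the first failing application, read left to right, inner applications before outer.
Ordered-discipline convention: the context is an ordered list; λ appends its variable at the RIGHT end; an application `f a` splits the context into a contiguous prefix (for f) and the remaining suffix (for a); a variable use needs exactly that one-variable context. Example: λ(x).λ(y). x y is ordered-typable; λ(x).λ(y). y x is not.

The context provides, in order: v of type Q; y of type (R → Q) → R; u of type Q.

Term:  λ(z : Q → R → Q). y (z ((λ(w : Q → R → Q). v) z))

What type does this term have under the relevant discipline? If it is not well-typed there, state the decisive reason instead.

not well-typed under relevant — u, w left unused
use counts: v: 1×; y: 1×; u: 0×; z (bound): 2×; w (bound): 0×
uses in reading order: y, z, v, z
typing: ✓ — (Q → R → Q) → R
all disciplines: ordered ✗ | linear ✗ | affine ✗ | relevant ✗ | unrestricted ✓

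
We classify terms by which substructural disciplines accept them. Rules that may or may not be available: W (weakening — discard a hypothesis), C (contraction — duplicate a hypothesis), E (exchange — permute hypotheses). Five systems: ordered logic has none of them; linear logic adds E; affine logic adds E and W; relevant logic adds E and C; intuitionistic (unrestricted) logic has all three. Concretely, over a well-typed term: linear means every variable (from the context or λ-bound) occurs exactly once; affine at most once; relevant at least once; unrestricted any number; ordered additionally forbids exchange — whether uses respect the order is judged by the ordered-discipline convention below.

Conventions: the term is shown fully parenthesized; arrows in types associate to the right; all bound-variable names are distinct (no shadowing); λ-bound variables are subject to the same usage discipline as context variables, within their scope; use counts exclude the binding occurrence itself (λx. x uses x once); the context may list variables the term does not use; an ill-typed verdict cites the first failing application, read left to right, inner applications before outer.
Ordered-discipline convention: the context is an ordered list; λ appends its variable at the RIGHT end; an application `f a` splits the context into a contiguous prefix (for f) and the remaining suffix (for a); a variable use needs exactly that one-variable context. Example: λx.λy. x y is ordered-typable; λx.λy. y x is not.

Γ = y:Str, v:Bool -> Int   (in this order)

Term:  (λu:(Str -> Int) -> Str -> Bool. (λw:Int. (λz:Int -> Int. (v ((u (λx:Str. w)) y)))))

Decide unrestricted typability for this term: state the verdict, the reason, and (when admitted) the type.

yes — type-checks (((Str -> Int) -> Str -> Bool) -> Int -> (Int -> Int) -> Int) and nothing is barred; term : ((Str -> Int) -> Str -> Bool) -> Int -> (Int -> Int) -> Int
usage: y: 1×; v: 1×; u (bound): 1×; w (bound): 1×; z (bound): 0×; x (bound): 0×
left-to-right use order: v, u, w, y
typing: the term checks, with type ((Str -> Int) -> Str -> Bool) -> Int -> (Int -> Int) -> Int
per-discipline verdicts: ordered ✗ · linear ✗ · affine ✓ · relevant ✗ · unrestricted ✓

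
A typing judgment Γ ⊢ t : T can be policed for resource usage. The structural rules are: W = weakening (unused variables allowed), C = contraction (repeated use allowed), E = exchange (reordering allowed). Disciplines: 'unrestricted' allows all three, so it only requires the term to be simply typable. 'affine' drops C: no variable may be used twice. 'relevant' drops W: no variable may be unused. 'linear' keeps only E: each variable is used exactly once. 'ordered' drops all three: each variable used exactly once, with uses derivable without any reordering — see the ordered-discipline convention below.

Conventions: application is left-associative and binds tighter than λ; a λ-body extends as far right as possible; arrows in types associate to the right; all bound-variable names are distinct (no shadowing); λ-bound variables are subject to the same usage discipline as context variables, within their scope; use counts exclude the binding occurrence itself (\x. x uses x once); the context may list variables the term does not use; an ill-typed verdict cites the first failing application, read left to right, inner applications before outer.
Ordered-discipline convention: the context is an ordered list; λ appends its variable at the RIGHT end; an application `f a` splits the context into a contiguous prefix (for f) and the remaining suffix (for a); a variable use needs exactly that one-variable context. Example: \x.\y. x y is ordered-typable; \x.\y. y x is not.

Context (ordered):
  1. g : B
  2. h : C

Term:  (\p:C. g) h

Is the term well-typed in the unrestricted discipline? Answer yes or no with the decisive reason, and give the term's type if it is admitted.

yes — typability at B is all that's needed; term : B
counts: g: 1; h: 1; p (bound): 0
left-to-right use order: g, h
typing: ✓ — B
summary: ordered ✗; linear ✗; affine ✓; relevant ✗; unrestricted ✓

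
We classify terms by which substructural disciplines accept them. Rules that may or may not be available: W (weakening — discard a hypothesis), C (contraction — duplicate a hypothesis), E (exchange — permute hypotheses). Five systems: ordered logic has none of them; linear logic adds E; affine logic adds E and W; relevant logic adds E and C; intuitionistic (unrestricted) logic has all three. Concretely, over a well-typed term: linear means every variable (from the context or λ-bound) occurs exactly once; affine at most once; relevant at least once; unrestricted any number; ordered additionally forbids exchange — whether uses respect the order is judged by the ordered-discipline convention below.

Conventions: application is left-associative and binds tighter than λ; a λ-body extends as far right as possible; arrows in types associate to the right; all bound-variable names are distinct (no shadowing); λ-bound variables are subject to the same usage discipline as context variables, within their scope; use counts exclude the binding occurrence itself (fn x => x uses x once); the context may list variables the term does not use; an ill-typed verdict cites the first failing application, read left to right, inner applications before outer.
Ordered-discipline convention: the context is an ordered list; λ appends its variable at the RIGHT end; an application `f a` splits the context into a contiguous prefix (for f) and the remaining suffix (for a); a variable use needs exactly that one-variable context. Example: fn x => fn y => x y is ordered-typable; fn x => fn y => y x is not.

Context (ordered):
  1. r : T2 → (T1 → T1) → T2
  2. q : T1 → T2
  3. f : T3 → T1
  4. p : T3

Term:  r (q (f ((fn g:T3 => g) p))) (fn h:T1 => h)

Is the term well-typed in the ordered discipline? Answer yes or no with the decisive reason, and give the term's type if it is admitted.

yes — single-use (r, q, f, p, g, h), ordered derivation ok; term : T2
use counts: r=1, q=1, f=1, p=1, g (bound)=1, h (bound)=1
order of uses: r, q, f, g, p, h
typing: well-typed — term : T2
summary: ordered ✓ · linear ✓ · affine ✓ · relevant ✓ · unrestricted ✓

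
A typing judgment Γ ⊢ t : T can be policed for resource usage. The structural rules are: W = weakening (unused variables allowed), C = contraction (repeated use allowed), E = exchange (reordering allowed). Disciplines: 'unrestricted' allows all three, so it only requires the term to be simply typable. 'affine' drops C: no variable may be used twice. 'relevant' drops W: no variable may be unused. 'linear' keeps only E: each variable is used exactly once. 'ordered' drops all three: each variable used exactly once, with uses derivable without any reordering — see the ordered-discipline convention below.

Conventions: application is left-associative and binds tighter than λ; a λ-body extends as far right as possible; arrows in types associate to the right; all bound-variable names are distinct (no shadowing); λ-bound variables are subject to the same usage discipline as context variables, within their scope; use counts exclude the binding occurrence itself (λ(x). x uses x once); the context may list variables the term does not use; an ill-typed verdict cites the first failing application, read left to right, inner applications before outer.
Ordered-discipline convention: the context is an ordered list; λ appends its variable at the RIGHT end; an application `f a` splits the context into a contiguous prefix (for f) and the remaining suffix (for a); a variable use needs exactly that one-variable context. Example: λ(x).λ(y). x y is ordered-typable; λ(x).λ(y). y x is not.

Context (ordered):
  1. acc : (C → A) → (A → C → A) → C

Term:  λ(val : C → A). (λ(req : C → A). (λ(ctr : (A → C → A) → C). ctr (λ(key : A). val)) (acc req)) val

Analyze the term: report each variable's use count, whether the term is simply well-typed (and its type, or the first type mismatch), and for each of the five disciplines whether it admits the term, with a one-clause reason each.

counts: acc: 1, val (bound): 2, req (bound): 1, ctr (bound): 1, key (bound): 0
use order (left to right): ctr, val, acc, req, val
typing: well-typed — term : (C → A) → C
ordered ✗ (needs contraction — val ×2; needs weakening: key unused)
linear ✗ (needs contraction — val ×2; needs weakening: key unused)
affine ✗ (needs contraction — val ×2)
relevant ✗ (needs weakening: key unused)
unrestricted ✓ (type-checks ((C → A) → C) and nothing is barred)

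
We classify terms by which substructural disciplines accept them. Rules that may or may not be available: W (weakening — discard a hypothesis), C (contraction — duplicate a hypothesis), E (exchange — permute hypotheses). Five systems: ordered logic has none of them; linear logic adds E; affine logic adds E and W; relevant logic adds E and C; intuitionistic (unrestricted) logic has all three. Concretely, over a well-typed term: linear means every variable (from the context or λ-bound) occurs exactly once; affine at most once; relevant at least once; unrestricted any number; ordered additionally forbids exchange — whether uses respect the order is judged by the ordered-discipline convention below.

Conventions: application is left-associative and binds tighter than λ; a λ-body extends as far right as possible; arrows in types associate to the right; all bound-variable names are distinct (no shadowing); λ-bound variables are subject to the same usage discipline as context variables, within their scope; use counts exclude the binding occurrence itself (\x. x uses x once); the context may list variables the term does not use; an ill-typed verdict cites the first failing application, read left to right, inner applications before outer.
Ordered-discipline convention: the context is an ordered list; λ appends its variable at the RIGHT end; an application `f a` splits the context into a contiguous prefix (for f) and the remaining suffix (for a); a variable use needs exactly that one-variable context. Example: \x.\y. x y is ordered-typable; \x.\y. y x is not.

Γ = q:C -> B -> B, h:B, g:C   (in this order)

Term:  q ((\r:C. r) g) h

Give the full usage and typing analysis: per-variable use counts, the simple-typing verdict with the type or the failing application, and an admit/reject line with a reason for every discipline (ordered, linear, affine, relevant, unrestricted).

use counts: q=1; h=1; g=1; r [bound]=1
left-to-right use order: q, r, g, h
typing: the term checks, with type B
ordered: ✗, use order q, r, g, h needs exchange
linear: ✓, each of q, h, g, r used exactly once
affine: ✓, none of q, h, g, r used more than once
relevant: ✓, at least one use each (q, h, g, r)
unrestricted: ✓, type-checks (B) and nothing is barred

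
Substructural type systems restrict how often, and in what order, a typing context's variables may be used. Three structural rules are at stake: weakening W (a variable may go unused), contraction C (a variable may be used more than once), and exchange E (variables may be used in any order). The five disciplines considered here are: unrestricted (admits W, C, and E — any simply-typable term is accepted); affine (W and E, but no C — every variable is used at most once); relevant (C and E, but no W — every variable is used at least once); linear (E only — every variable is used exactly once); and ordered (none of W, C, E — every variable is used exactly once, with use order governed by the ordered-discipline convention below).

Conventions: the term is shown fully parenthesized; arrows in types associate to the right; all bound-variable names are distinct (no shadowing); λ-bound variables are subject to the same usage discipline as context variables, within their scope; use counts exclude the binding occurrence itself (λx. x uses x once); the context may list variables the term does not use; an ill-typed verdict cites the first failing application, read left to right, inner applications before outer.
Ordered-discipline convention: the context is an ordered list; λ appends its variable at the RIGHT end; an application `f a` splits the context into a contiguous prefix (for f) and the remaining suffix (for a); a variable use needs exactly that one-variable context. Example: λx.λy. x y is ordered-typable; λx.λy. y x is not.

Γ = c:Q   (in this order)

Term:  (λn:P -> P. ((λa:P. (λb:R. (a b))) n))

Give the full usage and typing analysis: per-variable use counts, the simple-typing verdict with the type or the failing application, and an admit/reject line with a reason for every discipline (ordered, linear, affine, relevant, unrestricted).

use counts: c ×0; n (bound) ×1; a (bound) ×1; b (bound) ×1
order of uses: a, b, n
typing: ill-typed: non-arrow in function slot: P
ordered: ✗, not simply typable
linear: ✗, fails simple typing
affine: ✗, a type mismatch blocks all five
relevant: ✗, the type mismatch rejects it
unrestricted: ✗, not simply typable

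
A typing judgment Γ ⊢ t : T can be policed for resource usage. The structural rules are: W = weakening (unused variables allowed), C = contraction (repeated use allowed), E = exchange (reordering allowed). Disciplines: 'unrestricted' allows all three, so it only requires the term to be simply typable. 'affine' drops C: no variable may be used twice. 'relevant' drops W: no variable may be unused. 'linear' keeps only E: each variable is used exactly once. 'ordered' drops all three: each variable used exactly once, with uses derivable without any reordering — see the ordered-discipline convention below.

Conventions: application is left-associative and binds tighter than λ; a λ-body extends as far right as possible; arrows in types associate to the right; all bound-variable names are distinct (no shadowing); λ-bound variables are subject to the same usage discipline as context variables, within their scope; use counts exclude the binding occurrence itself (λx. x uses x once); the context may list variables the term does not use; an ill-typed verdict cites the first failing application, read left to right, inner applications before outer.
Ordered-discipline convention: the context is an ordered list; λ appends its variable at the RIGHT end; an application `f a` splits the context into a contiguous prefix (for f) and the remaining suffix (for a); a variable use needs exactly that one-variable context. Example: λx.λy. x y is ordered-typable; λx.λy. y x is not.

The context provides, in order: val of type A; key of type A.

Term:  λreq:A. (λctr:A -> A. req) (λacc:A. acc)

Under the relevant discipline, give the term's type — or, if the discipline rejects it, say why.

not well-typed under relevant — val, key, ctr left unused
counts: val ×0, key ×0, req (λ-bound) ×1, ctr (λ-bound) ×0, acc (λ-bound) ×1
use order (left to right): req, acc
typing: well-typed at A -> A
across the five disciplines: ordered ✗ · linear ✗ · affine ✓ · relevant ✗ · unrestricted ✓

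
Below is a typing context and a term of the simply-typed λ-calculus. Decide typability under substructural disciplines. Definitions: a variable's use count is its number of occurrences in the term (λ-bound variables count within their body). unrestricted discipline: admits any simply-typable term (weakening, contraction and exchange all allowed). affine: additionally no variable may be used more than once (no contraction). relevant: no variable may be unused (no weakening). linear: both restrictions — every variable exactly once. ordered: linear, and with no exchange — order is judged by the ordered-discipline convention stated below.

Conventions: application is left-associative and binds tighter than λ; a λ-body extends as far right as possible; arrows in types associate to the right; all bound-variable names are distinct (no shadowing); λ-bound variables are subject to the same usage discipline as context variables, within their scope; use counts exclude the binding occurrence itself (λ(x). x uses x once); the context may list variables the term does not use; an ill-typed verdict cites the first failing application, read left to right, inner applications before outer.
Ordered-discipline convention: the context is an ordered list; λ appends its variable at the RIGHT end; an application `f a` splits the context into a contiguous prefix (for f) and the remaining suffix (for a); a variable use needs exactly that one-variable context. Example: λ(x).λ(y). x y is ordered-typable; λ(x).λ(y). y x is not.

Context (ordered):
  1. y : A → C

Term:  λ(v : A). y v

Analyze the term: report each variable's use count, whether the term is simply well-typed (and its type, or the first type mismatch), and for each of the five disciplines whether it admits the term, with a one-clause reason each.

counts: y: 1×, v (bound): 1×
order of uses: y, v
typing: well-typed at A → C
ordered: ✓ — y, v: once each, no exchange needed
linear: ✓ — exactly-once usage across y, v
affine: ✓ — at most one use each (y, v)
relevant: ✓ — y, v: all used, weakening unneeded
unrestricted: ✓ — type-checks (A → C) and nothing is barred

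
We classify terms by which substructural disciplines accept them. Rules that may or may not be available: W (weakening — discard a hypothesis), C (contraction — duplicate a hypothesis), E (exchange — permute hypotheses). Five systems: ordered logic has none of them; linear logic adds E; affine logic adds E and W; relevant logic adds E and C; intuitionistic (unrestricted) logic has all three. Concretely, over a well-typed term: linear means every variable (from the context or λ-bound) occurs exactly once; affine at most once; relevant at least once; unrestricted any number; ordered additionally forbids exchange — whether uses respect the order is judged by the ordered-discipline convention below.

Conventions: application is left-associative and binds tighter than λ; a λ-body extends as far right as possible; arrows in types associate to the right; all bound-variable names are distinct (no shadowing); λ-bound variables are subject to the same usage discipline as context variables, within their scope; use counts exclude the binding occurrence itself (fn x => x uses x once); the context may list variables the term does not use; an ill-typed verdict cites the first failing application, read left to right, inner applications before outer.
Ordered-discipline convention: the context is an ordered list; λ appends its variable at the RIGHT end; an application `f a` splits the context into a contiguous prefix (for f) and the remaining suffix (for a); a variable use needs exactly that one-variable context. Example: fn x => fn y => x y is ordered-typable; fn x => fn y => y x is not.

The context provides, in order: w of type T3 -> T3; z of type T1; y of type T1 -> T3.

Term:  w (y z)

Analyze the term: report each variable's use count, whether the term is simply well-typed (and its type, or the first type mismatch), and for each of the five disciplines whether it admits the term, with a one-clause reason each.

usage: w ×1, z ×1, y ×1
order of uses: w, y, z
typing: well-typed at T3
ordered: ✗ — no contiguous prefix/suffix split fits w, y, z
linear: ✓ — single use per variable (w, z, y)
affine: ✓ — no duplicate uses among w, z, y
relevant: ✓ — at least one use each (w, z, y)
unrestricted: ✓ — well-typed at T3; no restrictions here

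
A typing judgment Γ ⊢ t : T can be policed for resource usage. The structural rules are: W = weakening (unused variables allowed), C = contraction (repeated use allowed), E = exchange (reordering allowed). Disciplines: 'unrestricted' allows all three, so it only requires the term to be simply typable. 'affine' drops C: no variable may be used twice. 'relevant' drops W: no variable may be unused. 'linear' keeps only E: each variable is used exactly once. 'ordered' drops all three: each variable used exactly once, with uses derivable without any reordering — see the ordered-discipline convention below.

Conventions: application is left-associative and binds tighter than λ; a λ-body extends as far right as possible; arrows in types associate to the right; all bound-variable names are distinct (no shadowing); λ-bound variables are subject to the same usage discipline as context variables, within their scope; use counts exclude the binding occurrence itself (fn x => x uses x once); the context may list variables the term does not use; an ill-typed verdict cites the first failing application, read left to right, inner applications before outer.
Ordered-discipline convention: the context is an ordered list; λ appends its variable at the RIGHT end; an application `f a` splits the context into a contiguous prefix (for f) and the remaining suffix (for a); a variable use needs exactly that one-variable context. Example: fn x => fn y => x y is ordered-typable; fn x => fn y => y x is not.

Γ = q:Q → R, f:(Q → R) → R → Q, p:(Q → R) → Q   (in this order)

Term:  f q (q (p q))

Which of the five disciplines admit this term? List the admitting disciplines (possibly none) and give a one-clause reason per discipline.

admitted by: relevant, unrestricted
counts: q ×3, f ×1, p ×1
use order (left to right): f, q, q, p, q
typing: ✓ — Q
ordered: ✗, repeated use of q ×3
linear: ✗, repeated use of q ×3
affine: ✗, repeated use of q ×3
relevant: ✓, q, f, p: all used, weakening unneeded
unrestricted: ✓, typability at Q is all that's needed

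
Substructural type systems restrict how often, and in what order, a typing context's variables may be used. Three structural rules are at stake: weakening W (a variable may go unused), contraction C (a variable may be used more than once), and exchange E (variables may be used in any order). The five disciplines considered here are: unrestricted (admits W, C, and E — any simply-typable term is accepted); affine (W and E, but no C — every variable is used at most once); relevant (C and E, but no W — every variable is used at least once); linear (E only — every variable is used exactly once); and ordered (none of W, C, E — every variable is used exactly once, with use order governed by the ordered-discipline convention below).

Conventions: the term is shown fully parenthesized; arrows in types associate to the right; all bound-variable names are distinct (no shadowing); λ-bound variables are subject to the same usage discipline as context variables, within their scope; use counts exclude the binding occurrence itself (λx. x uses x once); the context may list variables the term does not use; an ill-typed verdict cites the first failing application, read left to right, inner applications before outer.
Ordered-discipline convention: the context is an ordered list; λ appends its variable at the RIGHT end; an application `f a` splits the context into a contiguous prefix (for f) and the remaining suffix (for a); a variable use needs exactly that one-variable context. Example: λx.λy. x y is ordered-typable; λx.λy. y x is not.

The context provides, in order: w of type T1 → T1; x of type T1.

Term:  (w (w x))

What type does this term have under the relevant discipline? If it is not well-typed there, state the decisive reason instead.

term : T1
counts: w ×2, x ×1
order of uses: w, w, x
typing: well-typed at T1
per-discipline verdicts: ordered ✗ · linear ✗ · affine ✗ · relevant ✓ · unrestricted ✓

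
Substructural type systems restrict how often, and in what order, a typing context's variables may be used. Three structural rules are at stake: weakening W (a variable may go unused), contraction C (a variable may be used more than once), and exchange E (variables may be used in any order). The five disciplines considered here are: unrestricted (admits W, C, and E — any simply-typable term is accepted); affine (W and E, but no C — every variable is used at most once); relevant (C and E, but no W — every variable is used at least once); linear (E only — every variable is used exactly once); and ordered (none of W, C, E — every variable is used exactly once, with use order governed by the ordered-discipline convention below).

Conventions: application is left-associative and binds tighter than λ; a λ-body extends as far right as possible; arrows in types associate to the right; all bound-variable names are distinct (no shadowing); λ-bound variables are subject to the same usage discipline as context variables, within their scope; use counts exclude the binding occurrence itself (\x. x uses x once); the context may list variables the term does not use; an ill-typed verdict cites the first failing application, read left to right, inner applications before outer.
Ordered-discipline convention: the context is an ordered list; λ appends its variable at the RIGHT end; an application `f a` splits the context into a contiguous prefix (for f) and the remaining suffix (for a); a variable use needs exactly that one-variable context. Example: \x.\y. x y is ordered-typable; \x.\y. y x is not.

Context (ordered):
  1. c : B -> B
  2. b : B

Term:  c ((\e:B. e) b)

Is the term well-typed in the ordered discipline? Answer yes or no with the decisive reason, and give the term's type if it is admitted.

yes — single-use (c, b, e), ordered derivation ok; term : B
usage: c ×1; b ×1; e [bound] ×1
use order (left to right): c, e, b
typing: ✓ — B
per-discipline verdicts: ordered ✓ | linear ✓ | affine ✓ | relevant ✓ | unrestricted ✓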